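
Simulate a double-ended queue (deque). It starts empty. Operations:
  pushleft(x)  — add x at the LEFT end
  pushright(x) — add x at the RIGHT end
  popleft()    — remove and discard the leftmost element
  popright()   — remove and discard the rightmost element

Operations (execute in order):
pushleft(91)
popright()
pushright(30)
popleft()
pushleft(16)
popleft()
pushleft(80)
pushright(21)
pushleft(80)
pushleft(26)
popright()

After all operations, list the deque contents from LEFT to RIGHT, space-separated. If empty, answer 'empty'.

Answer: 26 80 80

Derivation:
pushleft(91): [91]
popright(): []
pushright(30): [30]
popleft(): []
pushleft(16): [16]
popleft(): []
pushleft(80): [80]
pushright(21): [80, 21]
pushleft(80): [80, 80, 21]
pushleft(26): [26, 80, 80, 21]
popright(): [26, 80, 80]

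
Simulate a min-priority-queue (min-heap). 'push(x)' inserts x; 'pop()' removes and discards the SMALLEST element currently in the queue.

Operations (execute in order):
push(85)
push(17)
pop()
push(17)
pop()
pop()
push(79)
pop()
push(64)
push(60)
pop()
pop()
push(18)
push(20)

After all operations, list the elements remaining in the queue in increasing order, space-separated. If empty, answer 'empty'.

Answer: 18 20

Derivation:
push(85): heap contents = [85]
push(17): heap contents = [17, 85]
pop() → 17: heap contents = [85]
push(17): heap contents = [17, 85]
pop() → 17: heap contents = [85]
pop() → 85: heap contents = []
push(79): heap contents = [79]
pop() → 79: heap contents = []
push(64): heap contents = [64]
push(60): heap contents = [60, 64]
pop() → 60: heap contents = [64]
pop() → 64: heap contents = []
push(18): heap contents = [18]
push(20): heap contents = [18, 20]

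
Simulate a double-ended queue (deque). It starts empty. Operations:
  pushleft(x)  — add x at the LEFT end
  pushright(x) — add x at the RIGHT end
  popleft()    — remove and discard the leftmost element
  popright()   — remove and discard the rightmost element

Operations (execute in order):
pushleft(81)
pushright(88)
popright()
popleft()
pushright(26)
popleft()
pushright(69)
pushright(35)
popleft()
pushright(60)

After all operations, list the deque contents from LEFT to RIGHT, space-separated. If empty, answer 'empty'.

pushleft(81): [81]
pushright(88): [81, 88]
popright(): [81]
popleft(): []
pushright(26): [26]
popleft(): []
pushright(69): [69]
pushright(35): [69, 35]
popleft(): [35]
pushright(60): [35, 60]

Answer: 35 60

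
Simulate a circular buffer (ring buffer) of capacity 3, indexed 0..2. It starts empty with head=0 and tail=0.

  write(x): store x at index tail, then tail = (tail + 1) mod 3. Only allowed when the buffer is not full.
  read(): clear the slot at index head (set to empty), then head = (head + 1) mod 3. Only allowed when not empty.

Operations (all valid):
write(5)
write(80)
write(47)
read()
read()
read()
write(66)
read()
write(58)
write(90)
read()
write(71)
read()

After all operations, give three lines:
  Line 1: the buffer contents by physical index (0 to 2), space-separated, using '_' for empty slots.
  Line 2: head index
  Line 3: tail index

write(5): buf=[5 _ _], head=0, tail=1, size=1
write(80): buf=[5 80 _], head=0, tail=2, size=2
write(47): buf=[5 80 47], head=0, tail=0, size=3
read(): buf=[_ 80 47], head=1, tail=0, size=2
read(): buf=[_ _ 47], head=2, tail=0, size=1
read(): buf=[_ _ _], head=0, tail=0, size=0
write(66): buf=[66 _ _], head=0, tail=1, size=1
read(): buf=[_ _ _], head=1, tail=1, size=0
write(58): buf=[_ 58 _], head=1, tail=2, size=1
write(90): buf=[_ 58 90], head=1, tail=0, size=2
read(): buf=[_ _ 90], head=2, tail=0, size=1
write(71): buf=[71 _ 90], head=2, tail=1, size=2
read(): buf=[71 _ _], head=0, tail=1, size=1

Answer: 71 _ _
0
1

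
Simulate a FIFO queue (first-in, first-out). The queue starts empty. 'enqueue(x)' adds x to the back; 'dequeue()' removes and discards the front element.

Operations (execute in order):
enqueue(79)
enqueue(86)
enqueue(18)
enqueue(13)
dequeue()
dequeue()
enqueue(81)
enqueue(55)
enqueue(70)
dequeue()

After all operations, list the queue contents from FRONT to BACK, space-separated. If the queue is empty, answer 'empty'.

Answer: 13 81 55 70

Derivation:
enqueue(79): [79]
enqueue(86): [79, 86]
enqueue(18): [79, 86, 18]
enqueue(13): [79, 86, 18, 13]
dequeue(): [86, 18, 13]
dequeue(): [18, 13]
enqueue(81): [18, 13, 81]
enqueue(55): [18, 13, 81, 55]
enqueue(70): [18, 13, 81, 55, 70]
dequeue(): [13, 81, 55, 70]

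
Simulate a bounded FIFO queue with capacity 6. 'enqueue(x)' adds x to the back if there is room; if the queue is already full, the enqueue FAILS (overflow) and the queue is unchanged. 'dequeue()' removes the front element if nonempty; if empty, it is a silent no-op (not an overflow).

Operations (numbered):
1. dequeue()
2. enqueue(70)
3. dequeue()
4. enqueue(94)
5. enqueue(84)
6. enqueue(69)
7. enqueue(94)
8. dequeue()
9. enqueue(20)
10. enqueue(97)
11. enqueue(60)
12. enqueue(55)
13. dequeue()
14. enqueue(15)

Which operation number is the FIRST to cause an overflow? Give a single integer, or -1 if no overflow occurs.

Answer: 12

Derivation:
1. dequeue(): empty, no-op, size=0
2. enqueue(70): size=1
3. dequeue(): size=0
4. enqueue(94): size=1
5. enqueue(84): size=2
6. enqueue(69): size=3
7. enqueue(94): size=4
8. dequeue(): size=3
9. enqueue(20): size=4
10. enqueue(97): size=5
11. enqueue(60): size=6
12. enqueue(55): size=6=cap → OVERFLOW (fail)
13. dequeue(): size=5
14. enqueue(15): size=6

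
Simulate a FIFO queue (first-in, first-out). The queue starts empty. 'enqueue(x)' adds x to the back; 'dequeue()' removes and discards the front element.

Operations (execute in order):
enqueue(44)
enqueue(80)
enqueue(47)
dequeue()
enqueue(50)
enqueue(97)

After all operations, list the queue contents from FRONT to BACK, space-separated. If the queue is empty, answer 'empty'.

Answer: 80 47 50 97

Derivation:
enqueue(44): [44]
enqueue(80): [44, 80]
enqueue(47): [44, 80, 47]
dequeue(): [80, 47]
enqueue(50): [80, 47, 50]
enqueue(97): [80, 47, 50, 97]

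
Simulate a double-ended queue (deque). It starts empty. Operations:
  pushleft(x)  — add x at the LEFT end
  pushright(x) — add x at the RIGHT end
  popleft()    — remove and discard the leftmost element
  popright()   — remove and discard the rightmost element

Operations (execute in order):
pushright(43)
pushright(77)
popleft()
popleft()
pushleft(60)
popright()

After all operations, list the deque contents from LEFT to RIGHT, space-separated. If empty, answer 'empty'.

Answer: empty

Derivation:
pushright(43): [43]
pushright(77): [43, 77]
popleft(): [77]
popleft(): []
pushleft(60): [60]
popright(): []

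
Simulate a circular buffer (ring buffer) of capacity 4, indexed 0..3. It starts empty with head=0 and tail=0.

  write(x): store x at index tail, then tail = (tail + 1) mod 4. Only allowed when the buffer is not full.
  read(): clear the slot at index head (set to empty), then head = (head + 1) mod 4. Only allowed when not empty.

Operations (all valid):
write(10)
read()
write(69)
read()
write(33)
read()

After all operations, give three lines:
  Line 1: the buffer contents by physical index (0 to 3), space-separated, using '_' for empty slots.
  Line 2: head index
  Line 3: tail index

Answer: _ _ _ _
3
3

Derivation:
write(10): buf=[10 _ _ _], head=0, tail=1, size=1
read(): buf=[_ _ _ _], head=1, tail=1, size=0
write(69): buf=[_ 69 _ _], head=1, tail=2, size=1
read(): buf=[_ _ _ _], head=2, tail=2, size=0
write(33): buf=[_ _ 33 _], head=2, tail=3, size=1
read(): buf=[_ _ _ _], head=3, tail=3, size=0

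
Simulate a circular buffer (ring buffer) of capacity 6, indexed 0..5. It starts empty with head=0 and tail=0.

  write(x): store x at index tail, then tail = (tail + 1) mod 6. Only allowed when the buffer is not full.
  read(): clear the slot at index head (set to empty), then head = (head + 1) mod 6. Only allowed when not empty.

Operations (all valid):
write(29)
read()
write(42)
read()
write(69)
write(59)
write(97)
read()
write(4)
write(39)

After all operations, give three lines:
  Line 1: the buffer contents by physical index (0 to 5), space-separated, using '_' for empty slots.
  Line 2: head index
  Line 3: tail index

write(29): buf=[29 _ _ _ _ _], head=0, tail=1, size=1
read(): buf=[_ _ _ _ _ _], head=1, tail=1, size=0
write(42): buf=[_ 42 _ _ _ _], head=1, tail=2, size=1
read(): buf=[_ _ _ _ _ _], head=2, tail=2, size=0
write(69): buf=[_ _ 69 _ _ _], head=2, tail=3, size=1
write(59): buf=[_ _ 69 59 _ _], head=2, tail=4, size=2
write(97): buf=[_ _ 69 59 97 _], head=2, tail=5, size=3
read(): buf=[_ _ _ 59 97 _], head=3, tail=5, size=2
write(4): buf=[_ _ _ 59 97 4], head=3, tail=0, size=3
write(39): buf=[39 _ _ 59 97 4], head=3, tail=1, size=4

Answer: 39 _ _ 59 97 4
3
1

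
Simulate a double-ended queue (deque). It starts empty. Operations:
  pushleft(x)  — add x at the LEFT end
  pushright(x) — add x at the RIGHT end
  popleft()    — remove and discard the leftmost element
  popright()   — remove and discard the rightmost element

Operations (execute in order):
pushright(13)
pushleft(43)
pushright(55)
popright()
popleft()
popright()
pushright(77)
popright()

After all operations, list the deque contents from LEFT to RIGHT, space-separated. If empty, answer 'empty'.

Answer: empty

Derivation:
pushright(13): [13]
pushleft(43): [43, 13]
pushright(55): [43, 13, 55]
popright(): [43, 13]
popleft(): [13]
popright(): []
pushright(77): [77]
popright(): []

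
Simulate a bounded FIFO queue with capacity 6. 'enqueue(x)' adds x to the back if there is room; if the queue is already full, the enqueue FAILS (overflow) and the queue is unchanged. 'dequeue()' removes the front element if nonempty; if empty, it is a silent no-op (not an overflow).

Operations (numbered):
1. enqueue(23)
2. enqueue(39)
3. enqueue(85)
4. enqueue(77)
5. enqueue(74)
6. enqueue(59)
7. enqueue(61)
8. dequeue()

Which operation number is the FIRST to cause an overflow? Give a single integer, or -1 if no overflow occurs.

1. enqueue(23): size=1
2. enqueue(39): size=2
3. enqueue(85): size=3
4. enqueue(77): size=4
5. enqueue(74): size=5
6. enqueue(59): size=6
7. enqueue(61): size=6=cap → OVERFLOW (fail)
8. dequeue(): size=5

Answer: 7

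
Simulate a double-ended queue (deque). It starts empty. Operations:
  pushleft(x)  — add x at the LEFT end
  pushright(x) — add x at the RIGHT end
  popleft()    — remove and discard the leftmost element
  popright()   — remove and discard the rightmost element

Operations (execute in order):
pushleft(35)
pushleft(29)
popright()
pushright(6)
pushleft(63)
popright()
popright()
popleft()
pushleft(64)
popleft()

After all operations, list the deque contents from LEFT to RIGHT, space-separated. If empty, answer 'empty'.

Answer: empty

Derivation:
pushleft(35): [35]
pushleft(29): [29, 35]
popright(): [29]
pushright(6): [29, 6]
pushleft(63): [63, 29, 6]
popright(): [63, 29]
popright(): [63]
popleft(): []
pushleft(64): [64]
popleft(): []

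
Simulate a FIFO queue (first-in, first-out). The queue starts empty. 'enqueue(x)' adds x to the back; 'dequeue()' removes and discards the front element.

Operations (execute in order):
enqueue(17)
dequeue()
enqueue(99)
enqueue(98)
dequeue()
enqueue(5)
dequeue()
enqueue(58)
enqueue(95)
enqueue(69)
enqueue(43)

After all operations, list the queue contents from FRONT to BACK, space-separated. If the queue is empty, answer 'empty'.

enqueue(17): [17]
dequeue(): []
enqueue(99): [99]
enqueue(98): [99, 98]
dequeue(): [98]
enqueue(5): [98, 5]
dequeue(): [5]
enqueue(58): [5, 58]
enqueue(95): [5, 58, 95]
enqueue(69): [5, 58, 95, 69]
enqueue(43): [5, 58, 95, 69, 43]

Answer: 5 58 95 69 43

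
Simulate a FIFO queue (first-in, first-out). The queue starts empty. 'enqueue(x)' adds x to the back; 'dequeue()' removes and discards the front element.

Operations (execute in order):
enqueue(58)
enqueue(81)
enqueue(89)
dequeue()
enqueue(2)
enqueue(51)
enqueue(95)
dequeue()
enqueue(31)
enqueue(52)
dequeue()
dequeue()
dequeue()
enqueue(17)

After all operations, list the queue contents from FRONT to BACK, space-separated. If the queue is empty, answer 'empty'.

enqueue(58): [58]
enqueue(81): [58, 81]
enqueue(89): [58, 81, 89]
dequeue(): [81, 89]
enqueue(2): [81, 89, 2]
enqueue(51): [81, 89, 2, 51]
enqueue(95): [81, 89, 2, 51, 95]
dequeue(): [89, 2, 51, 95]
enqueue(31): [89, 2, 51, 95, 31]
enqueue(52): [89, 2, 51, 95, 31, 52]
dequeue(): [2, 51, 95, 31, 52]
dequeue(): [51, 95, 31, 52]
dequeue(): [95, 31, 52]
enqueue(17): [95, 31, 52, 17]

Answer: 95 31 52 17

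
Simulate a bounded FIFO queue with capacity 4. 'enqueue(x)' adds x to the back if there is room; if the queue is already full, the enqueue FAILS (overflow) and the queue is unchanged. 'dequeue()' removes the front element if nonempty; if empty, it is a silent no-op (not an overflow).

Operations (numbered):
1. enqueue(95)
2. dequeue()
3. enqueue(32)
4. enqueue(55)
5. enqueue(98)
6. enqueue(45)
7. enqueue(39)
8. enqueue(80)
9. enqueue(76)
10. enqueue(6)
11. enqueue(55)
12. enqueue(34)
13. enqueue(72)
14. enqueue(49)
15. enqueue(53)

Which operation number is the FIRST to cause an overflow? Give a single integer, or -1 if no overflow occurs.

Answer: 7

Derivation:
1. enqueue(95): size=1
2. dequeue(): size=0
3. enqueue(32): size=1
4. enqueue(55): size=2
5. enqueue(98): size=3
6. enqueue(45): size=4
7. enqueue(39): size=4=cap → OVERFLOW (fail)
8. enqueue(80): size=4=cap → OVERFLOW (fail)
9. enqueue(76): size=4=cap → OVERFLOW (fail)
10. enqueue(6): size=4=cap → OVERFLOW (fail)
11. enqueue(55): size=4=cap → OVERFLOW (fail)
12. enqueue(34): size=4=cap → OVERFLOW (fail)
13. enqueue(72): size=4=cap → OVERFLOW (fail)
14. enqueue(49): size=4=cap → OVERFLOW (fail)
15. enqueue(53): size=4=cap → OVERFLOW (fail)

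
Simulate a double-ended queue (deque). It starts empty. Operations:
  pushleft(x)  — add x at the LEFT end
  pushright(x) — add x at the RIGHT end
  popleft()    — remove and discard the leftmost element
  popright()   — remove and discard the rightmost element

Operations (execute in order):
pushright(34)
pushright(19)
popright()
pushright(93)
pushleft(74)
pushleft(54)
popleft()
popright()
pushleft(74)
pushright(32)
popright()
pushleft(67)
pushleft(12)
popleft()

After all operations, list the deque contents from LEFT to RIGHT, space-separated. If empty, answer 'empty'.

Answer: 67 74 74 34

Derivation:
pushright(34): [34]
pushright(19): [34, 19]
popright(): [34]
pushright(93): [34, 93]
pushleft(74): [74, 34, 93]
pushleft(54): [54, 74, 34, 93]
popleft(): [74, 34, 93]
popright(): [74, 34]
pushleft(74): [74, 74, 34]
pushright(32): [74, 74, 34, 32]
popright(): [74, 74, 34]
pushleft(67): [67, 74, 74, 34]
pushleft(12): [12, 67, 74, 74, 34]
popleft(): [67, 74, 74, 34]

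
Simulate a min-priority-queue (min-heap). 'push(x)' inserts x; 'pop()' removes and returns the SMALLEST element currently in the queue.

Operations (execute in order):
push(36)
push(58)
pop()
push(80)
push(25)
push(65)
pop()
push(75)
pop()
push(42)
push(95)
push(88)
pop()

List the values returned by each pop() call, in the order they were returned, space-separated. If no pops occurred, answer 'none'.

push(36): heap contents = [36]
push(58): heap contents = [36, 58]
pop() → 36: heap contents = [58]
push(80): heap contents = [58, 80]
push(25): heap contents = [25, 58, 80]
push(65): heap contents = [25, 58, 65, 80]
pop() → 25: heap contents = [58, 65, 80]
push(75): heap contents = [58, 65, 75, 80]
pop() → 58: heap contents = [65, 75, 80]
push(42): heap contents = [42, 65, 75, 80]
push(95): heap contents = [42, 65, 75, 80, 95]
push(88): heap contents = [42, 65, 75, 80, 88, 95]
pop() → 42: heap contents = [65, 75, 80, 88, 95]

Answer: 36 25 58 42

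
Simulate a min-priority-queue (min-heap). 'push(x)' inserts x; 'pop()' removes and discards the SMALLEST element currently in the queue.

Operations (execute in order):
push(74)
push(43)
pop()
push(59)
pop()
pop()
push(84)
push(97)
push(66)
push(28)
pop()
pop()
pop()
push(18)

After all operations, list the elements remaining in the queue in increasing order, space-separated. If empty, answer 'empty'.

push(74): heap contents = [74]
push(43): heap contents = [43, 74]
pop() → 43: heap contents = [74]
push(59): heap contents = [59, 74]
pop() → 59: heap contents = [74]
pop() → 74: heap contents = []
push(84): heap contents = [84]
push(97): heap contents = [84, 97]
push(66): heap contents = [66, 84, 97]
push(28): heap contents = [28, 66, 84, 97]
pop() → 28: heap contents = [66, 84, 97]
pop() → 66: heap contents = [84, 97]
pop() → 84: heap contents = [97]
push(18): heap contents = [18, 97]

Answer: 18 97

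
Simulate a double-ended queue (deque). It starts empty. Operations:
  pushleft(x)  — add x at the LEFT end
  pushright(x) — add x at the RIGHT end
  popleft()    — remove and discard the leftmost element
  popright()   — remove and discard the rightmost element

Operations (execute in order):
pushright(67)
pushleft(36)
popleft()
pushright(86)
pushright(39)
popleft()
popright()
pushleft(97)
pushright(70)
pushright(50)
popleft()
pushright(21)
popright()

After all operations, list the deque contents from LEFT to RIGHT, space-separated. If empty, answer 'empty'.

Answer: 86 70 50

Derivation:
pushright(67): [67]
pushleft(36): [36, 67]
popleft(): [67]
pushright(86): [67, 86]
pushright(39): [67, 86, 39]
popleft(): [86, 39]
popright(): [86]
pushleft(97): [97, 86]
pushright(70): [97, 86, 70]
pushright(50): [97, 86, 70, 50]
popleft(): [86, 70, 50]
pushright(21): [86, 70, 50, 21]
popright(): [86, 70, 50]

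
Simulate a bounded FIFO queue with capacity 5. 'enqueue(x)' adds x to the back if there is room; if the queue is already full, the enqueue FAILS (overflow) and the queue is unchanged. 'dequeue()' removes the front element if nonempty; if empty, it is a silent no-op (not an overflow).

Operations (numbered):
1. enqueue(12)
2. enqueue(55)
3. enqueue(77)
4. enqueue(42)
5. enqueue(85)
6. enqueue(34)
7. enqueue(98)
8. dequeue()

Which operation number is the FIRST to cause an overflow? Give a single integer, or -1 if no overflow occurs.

1. enqueue(12): size=1
2. enqueue(55): size=2
3. enqueue(77): size=3
4. enqueue(42): size=4
5. enqueue(85): size=5
6. enqueue(34): size=5=cap → OVERFLOW (fail)
7. enqueue(98): size=5=cap → OVERFLOW (fail)
8. dequeue(): size=4

Answer: 6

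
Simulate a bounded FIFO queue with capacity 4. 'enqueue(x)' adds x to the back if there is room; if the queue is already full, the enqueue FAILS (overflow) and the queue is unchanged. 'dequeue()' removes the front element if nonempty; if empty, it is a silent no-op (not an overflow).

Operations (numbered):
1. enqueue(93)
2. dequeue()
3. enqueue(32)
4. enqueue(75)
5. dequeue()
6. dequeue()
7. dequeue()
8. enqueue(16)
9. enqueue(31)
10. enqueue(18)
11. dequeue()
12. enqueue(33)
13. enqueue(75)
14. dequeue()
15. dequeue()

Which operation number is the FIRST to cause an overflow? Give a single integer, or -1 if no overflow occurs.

Answer: -1

Derivation:
1. enqueue(93): size=1
2. dequeue(): size=0
3. enqueue(32): size=1
4. enqueue(75): size=2
5. dequeue(): size=1
6. dequeue(): size=0
7. dequeue(): empty, no-op, size=0
8. enqueue(16): size=1
9. enqueue(31): size=2
10. enqueue(18): size=3
11. dequeue(): size=2
12. enqueue(33): size=3
13. enqueue(75): size=4
14. dequeue(): size=3
15. dequeue(): size=2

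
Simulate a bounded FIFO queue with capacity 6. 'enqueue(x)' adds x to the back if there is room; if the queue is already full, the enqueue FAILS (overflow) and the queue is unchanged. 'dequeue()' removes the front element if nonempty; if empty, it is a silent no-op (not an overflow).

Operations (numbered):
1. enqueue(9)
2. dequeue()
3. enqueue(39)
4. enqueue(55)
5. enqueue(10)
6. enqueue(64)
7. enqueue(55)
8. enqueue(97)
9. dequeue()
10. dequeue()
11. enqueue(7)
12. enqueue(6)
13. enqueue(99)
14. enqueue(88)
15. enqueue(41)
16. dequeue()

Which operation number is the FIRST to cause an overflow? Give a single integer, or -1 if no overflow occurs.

Answer: 13

Derivation:
1. enqueue(9): size=1
2. dequeue(): size=0
3. enqueue(39): size=1
4. enqueue(55): size=2
5. enqueue(10): size=3
6. enqueue(64): size=4
7. enqueue(55): size=5
8. enqueue(97): size=6
9. dequeue(): size=5
10. dequeue(): size=4
11. enqueue(7): size=5
12. enqueue(6): size=6
13. enqueue(99): size=6=cap → OVERFLOW (fail)
14. enqueue(88): size=6=cap → OVERFLOW (fail)
15. enqueue(41): size=6=cap → OVERFLOW (fail)
16. dequeue(): size=5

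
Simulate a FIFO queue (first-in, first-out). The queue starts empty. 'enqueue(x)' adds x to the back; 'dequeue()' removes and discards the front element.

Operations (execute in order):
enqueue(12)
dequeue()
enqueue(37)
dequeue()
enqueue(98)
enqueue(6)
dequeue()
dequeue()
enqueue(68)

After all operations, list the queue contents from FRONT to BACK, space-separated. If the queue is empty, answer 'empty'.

Answer: 68

Derivation:
enqueue(12): [12]
dequeue(): []
enqueue(37): [37]
dequeue(): []
enqueue(98): [98]
enqueue(6): [98, 6]
dequeue(): [6]
dequeue(): []
enqueue(68): [68]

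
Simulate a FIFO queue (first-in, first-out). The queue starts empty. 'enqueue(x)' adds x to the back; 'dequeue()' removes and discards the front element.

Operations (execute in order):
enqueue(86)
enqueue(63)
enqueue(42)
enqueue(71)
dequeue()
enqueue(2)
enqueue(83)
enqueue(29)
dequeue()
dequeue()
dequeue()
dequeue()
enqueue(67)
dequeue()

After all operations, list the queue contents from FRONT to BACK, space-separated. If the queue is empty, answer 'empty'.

enqueue(86): [86]
enqueue(63): [86, 63]
enqueue(42): [86, 63, 42]
enqueue(71): [86, 63, 42, 71]
dequeue(): [63, 42, 71]
enqueue(2): [63, 42, 71, 2]
enqueue(83): [63, 42, 71, 2, 83]
enqueue(29): [63, 42, 71, 2, 83, 29]
dequeue(): [42, 71, 2, 83, 29]
dequeue(): [71, 2, 83, 29]
dequeue(): [2, 83, 29]
dequeue(): [83, 29]
enqueue(67): [83, 29, 67]
dequeue(): [29, 67]

Answer: 29 67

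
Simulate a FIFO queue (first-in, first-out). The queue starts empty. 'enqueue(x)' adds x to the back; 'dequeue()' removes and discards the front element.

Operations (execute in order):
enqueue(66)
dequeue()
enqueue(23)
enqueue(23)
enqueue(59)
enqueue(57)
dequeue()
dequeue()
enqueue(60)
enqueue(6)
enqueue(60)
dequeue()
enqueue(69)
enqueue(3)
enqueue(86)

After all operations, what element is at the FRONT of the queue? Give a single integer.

enqueue(66): queue = [66]
dequeue(): queue = []
enqueue(23): queue = [23]
enqueue(23): queue = [23, 23]
enqueue(59): queue = [23, 23, 59]
enqueue(57): queue = [23, 23, 59, 57]
dequeue(): queue = [23, 59, 57]
dequeue(): queue = [59, 57]
enqueue(60): queue = [59, 57, 60]
enqueue(6): queue = [59, 57, 60, 6]
enqueue(60): queue = [59, 57, 60, 6, 60]
dequeue(): queue = [57, 60, 6, 60]
enqueue(69): queue = [57, 60, 6, 60, 69]
enqueue(3): queue = [57, 60, 6, 60, 69, 3]
enqueue(86): queue = [57, 60, 6, 60, 69, 3, 86]

Answer: 57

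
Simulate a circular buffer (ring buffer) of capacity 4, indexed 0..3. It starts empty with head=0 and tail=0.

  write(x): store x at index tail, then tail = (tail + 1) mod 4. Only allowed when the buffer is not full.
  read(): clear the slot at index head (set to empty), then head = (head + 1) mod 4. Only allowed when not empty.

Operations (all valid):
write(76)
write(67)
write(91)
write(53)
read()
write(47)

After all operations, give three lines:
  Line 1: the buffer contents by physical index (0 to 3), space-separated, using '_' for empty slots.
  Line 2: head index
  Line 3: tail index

write(76): buf=[76 _ _ _], head=0, tail=1, size=1
write(67): buf=[76 67 _ _], head=0, tail=2, size=2
write(91): buf=[76 67 91 _], head=0, tail=3, size=3
write(53): buf=[76 67 91 53], head=0, tail=0, size=4
read(): buf=[_ 67 91 53], head=1, tail=0, size=3
write(47): buf=[47 67 91 53], head=1, tail=1, size=4

Answer: 47 67 91 53
1
1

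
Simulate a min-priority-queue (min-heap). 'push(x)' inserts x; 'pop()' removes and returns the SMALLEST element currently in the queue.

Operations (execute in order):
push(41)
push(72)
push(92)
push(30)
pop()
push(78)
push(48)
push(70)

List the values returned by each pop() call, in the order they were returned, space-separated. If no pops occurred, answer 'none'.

Answer: 30

Derivation:
push(41): heap contents = [41]
push(72): heap contents = [41, 72]
push(92): heap contents = [41, 72, 92]
push(30): heap contents = [30, 41, 72, 92]
pop() → 30: heap contents = [41, 72, 92]
push(78): heap contents = [41, 72, 78, 92]
push(48): heap contents = [41, 48, 72, 78, 92]
push(70): heap contents = [41, 48, 70, 72, 78, 92]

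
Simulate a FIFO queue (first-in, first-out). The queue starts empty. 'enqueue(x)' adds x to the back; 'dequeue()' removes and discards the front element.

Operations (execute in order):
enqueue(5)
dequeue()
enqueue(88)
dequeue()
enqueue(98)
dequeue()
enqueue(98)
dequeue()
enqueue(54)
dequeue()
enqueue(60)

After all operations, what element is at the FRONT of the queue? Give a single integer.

enqueue(5): queue = [5]
dequeue(): queue = []
enqueue(88): queue = [88]
dequeue(): queue = []
enqueue(98): queue = [98]
dequeue(): queue = []
enqueue(98): queue = [98]
dequeue(): queue = []
enqueue(54): queue = [54]
dequeue(): queue = []
enqueue(60): queue = [60]

Answer: 60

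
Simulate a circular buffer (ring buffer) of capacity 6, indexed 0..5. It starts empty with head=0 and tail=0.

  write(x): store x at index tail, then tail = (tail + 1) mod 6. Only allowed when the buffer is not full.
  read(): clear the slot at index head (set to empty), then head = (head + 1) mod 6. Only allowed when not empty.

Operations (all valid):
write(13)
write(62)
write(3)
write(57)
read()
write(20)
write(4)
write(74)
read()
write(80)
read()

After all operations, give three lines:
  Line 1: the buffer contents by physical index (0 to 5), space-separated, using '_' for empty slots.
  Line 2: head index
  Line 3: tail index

Answer: 74 80 _ 57 20 4
3
2

Derivation:
write(13): buf=[13 _ _ _ _ _], head=0, tail=1, size=1
write(62): buf=[13 62 _ _ _ _], head=0, tail=2, size=2
write(3): buf=[13 62 3 _ _ _], head=0, tail=3, size=3
write(57): buf=[13 62 3 57 _ _], head=0, tail=4, size=4
read(): buf=[_ 62 3 57 _ _], head=1, tail=4, size=3
write(20): buf=[_ 62 3 57 20 _], head=1, tail=5, size=4
write(4): buf=[_ 62 3 57 20 4], head=1, tail=0, size=5
write(74): buf=[74 62 3 57 20 4], head=1, tail=1, size=6
read(): buf=[74 _ 3 57 20 4], head=2, tail=1, size=5
write(80): buf=[74 80 3 57 20 4], head=2, tail=2, size=6
read(): buf=[74 80 _ 57 20 4], head=3, tail=2, size=5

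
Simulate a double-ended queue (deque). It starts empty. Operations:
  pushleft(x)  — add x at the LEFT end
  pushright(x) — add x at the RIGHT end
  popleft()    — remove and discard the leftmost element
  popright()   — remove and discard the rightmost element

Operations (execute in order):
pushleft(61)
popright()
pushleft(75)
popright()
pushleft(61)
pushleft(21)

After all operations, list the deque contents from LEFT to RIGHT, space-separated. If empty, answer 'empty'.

pushleft(61): [61]
popright(): []
pushleft(75): [75]
popright(): []
pushleft(61): [61]
pushleft(21): [21, 61]

Answer: 21 61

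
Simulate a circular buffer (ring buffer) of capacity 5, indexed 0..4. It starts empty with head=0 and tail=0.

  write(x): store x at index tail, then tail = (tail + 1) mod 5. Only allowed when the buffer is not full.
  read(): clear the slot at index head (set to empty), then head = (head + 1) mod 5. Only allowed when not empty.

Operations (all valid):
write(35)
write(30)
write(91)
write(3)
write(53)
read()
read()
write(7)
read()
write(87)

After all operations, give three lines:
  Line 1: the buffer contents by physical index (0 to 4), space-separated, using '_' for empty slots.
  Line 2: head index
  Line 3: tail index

Answer: 7 87 _ 3 53
3
2

Derivation:
write(35): buf=[35 _ _ _ _], head=0, tail=1, size=1
write(30): buf=[35 30 _ _ _], head=0, tail=2, size=2
write(91): buf=[35 30 91 _ _], head=0, tail=3, size=3
write(3): buf=[35 30 91 3 _], head=0, tail=4, size=4
write(53): buf=[35 30 91 3 53], head=0, tail=0, size=5
read(): buf=[_ 30 91 3 53], head=1, tail=0, size=4
read(): buf=[_ _ 91 3 53], head=2, tail=0, size=3
write(7): buf=[7 _ 91 3 53], head=2, tail=1, size=4
read(): buf=[7 _ _ 3 53], head=3, tail=1, size=3
write(87): buf=[7 87 _ 3 53], head=3, tail=2, size=4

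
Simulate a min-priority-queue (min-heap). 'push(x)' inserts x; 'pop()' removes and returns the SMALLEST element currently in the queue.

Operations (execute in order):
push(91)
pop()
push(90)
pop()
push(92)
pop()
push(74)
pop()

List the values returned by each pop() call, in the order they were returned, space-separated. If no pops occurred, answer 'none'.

Answer: 91 90 92 74

Derivation:
push(91): heap contents = [91]
pop() → 91: heap contents = []
push(90): heap contents = [90]
pop() → 90: heap contents = []
push(92): heap contents = [92]
pop() → 92: heap contents = []
push(74): heap contents = [74]
pop() → 74: heap contents = []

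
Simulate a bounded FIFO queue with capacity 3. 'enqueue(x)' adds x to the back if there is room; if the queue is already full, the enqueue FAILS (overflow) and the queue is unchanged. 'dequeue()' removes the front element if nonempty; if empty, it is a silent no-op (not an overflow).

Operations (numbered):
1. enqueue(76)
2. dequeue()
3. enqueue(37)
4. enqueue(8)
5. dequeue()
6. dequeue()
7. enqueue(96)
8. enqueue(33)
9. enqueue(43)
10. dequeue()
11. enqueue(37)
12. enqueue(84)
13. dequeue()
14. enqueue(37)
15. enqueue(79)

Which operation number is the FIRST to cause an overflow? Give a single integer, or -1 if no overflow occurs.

Answer: 12

Derivation:
1. enqueue(76): size=1
2. dequeue(): size=0
3. enqueue(37): size=1
4. enqueue(8): size=2
5. dequeue(): size=1
6. dequeue(): size=0
7. enqueue(96): size=1
8. enqueue(33): size=2
9. enqueue(43): size=3
10. dequeue(): size=2
11. enqueue(37): size=3
12. enqueue(84): size=3=cap → OVERFLOW (fail)
13. dequeue(): size=2
14. enqueue(37): size=3
15. enqueue(79): size=3=cap → OVERFLOW (fail)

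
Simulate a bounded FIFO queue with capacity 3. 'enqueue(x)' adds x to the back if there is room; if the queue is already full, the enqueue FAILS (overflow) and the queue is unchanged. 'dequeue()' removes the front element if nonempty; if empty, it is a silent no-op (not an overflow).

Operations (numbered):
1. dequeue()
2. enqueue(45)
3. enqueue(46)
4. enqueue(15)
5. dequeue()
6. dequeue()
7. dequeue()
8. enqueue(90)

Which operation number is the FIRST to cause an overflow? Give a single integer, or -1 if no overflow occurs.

1. dequeue(): empty, no-op, size=0
2. enqueue(45): size=1
3. enqueue(46): size=2
4. enqueue(15): size=3
5. dequeue(): size=2
6. dequeue(): size=1
7. dequeue(): size=0
8. enqueue(90): size=1

Answer: -1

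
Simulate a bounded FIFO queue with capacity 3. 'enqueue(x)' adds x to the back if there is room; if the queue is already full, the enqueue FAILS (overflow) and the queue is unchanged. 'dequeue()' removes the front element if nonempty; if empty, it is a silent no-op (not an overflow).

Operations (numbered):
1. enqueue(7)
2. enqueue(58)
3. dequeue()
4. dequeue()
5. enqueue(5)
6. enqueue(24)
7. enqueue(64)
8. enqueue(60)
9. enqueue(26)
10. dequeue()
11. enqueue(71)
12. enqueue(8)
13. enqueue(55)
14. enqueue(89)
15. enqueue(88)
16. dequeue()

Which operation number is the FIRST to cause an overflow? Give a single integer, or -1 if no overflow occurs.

Answer: 8

Derivation:
1. enqueue(7): size=1
2. enqueue(58): size=2
3. dequeue(): size=1
4. dequeue(): size=0
5. enqueue(5): size=1
6. enqueue(24): size=2
7. enqueue(64): size=3
8. enqueue(60): size=3=cap → OVERFLOW (fail)
9. enqueue(26): size=3=cap → OVERFLOW (fail)
10. dequeue(): size=2
11. enqueue(71): size=3
12. enqueue(8): size=3=cap → OVERFLOW (fail)
13. enqueue(55): size=3=cap → OVERFLOW (fail)
14. enqueue(89): size=3=cap → OVERFLOW (fail)
15. enqueue(88): size=3=cap → OVERFLOW (fail)
16. dequeue(): size=2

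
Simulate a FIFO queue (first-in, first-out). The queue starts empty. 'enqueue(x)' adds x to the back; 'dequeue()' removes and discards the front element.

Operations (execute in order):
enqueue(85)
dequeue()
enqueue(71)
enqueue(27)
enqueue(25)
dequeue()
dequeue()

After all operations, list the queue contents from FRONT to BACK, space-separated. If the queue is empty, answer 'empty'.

Answer: 25

Derivation:
enqueue(85): [85]
dequeue(): []
enqueue(71): [71]
enqueue(27): [71, 27]
enqueue(25): [71, 27, 25]
dequeue(): [27, 25]
dequeue(): [25]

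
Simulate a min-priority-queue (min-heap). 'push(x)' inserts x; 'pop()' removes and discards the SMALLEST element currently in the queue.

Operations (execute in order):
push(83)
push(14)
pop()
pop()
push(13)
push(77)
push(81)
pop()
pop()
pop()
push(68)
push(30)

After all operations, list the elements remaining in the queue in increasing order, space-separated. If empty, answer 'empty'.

Answer: 30 68

Derivation:
push(83): heap contents = [83]
push(14): heap contents = [14, 83]
pop() → 14: heap contents = [83]
pop() → 83: heap contents = []
push(13): heap contents = [13]
push(77): heap contents = [13, 77]
push(81): heap contents = [13, 77, 81]
pop() → 13: heap contents = [77, 81]
pop() → 77: heap contents = [81]
pop() → 81: heap contents = []
push(68): heap contents = [68]
push(30): heap contents = [30, 68]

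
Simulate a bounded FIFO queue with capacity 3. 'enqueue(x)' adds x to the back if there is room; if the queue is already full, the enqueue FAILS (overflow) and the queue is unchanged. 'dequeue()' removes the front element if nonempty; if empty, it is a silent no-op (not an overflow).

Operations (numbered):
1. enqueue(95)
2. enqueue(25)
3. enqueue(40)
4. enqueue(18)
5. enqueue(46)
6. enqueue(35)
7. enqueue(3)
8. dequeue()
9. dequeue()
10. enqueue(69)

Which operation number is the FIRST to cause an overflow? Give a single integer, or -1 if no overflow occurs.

1. enqueue(95): size=1
2. enqueue(25): size=2
3. enqueue(40): size=3
4. enqueue(18): size=3=cap → OVERFLOW (fail)
5. enqueue(46): size=3=cap → OVERFLOW (fail)
6. enqueue(35): size=3=cap → OVERFLOW (fail)
7. enqueue(3): size=3=cap → OVERFLOW (fail)
8. dequeue(): size=2
9. dequeue(): size=1
10. enqueue(69): size=2

Answer: 4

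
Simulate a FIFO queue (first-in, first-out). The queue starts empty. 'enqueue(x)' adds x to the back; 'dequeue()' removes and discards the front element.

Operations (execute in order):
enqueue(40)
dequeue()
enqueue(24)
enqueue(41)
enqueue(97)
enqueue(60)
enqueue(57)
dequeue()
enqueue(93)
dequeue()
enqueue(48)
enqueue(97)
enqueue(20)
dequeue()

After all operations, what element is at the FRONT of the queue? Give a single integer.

enqueue(40): queue = [40]
dequeue(): queue = []
enqueue(24): queue = [24]
enqueue(41): queue = [24, 41]
enqueue(97): queue = [24, 41, 97]
enqueue(60): queue = [24, 41, 97, 60]
enqueue(57): queue = [24, 41, 97, 60, 57]
dequeue(): queue = [41, 97, 60, 57]
enqueue(93): queue = [41, 97, 60, 57, 93]
dequeue(): queue = [97, 60, 57, 93]
enqueue(48): queue = [97, 60, 57, 93, 48]
enqueue(97): queue = [97, 60, 57, 93, 48, 97]
enqueue(20): queue = [97, 60, 57, 93, 48, 97, 20]
dequeue(): queue = [60, 57, 93, 48, 97, 20]

Answer: 60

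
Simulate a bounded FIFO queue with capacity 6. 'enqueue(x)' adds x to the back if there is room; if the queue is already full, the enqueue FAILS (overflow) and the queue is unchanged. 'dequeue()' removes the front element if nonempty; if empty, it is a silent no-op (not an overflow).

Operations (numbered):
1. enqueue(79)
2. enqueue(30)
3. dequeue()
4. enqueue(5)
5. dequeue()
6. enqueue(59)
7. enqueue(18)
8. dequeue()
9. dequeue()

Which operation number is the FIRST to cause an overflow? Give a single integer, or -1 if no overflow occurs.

Answer: -1

Derivation:
1. enqueue(79): size=1
2. enqueue(30): size=2
3. dequeue(): size=1
4. enqueue(5): size=2
5. dequeue(): size=1
6. enqueue(59): size=2
7. enqueue(18): size=3
8. dequeue(): size=2
9. dequeue(): size=1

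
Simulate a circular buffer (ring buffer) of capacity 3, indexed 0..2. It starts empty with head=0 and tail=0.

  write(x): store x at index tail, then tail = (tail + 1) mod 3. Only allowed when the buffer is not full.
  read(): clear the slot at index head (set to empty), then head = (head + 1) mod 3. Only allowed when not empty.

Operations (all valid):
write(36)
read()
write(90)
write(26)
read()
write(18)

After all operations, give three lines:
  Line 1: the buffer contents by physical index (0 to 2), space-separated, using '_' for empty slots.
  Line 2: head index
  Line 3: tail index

Answer: 18 _ 26
2
1

Derivation:
write(36): buf=[36 _ _], head=0, tail=1, size=1
read(): buf=[_ _ _], head=1, tail=1, size=0
write(90): buf=[_ 90 _], head=1, tail=2, size=1
write(26): buf=[_ 90 26], head=1, tail=0, size=2
read(): buf=[_ _ 26], head=2, tail=0, size=1
write(18): buf=[18 _ 26], head=2, tail=1, size=2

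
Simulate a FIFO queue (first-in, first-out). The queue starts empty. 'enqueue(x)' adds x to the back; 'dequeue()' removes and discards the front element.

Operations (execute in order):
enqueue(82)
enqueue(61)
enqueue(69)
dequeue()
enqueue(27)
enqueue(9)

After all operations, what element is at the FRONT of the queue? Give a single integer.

enqueue(82): queue = [82]
enqueue(61): queue = [82, 61]
enqueue(69): queue = [82, 61, 69]
dequeue(): queue = [61, 69]
enqueue(27): queue = [61, 69, 27]
enqueue(9): queue = [61, 69, 27, 9]

Answer: 61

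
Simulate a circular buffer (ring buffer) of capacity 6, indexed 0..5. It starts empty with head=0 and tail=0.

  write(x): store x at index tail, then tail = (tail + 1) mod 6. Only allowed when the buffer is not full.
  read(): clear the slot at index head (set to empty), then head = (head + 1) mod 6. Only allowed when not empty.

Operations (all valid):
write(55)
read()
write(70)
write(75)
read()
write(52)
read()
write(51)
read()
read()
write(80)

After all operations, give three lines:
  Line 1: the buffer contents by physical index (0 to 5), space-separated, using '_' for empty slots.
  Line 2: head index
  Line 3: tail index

Answer: _ _ _ _ _ 80
5
0

Derivation:
write(55): buf=[55 _ _ _ _ _], head=0, tail=1, size=1
read(): buf=[_ _ _ _ _ _], head=1, tail=1, size=0
write(70): buf=[_ 70 _ _ _ _], head=1, tail=2, size=1
write(75): buf=[_ 70 75 _ _ _], head=1, tail=3, size=2
read(): buf=[_ _ 75 _ _ _], head=2, tail=3, size=1
write(52): buf=[_ _ 75 52 _ _], head=2, tail=4, size=2
read(): buf=[_ _ _ 52 _ _], head=3, tail=4, size=1
write(51): buf=[_ _ _ 52 51 _], head=3, tail=5, size=2
read(): buf=[_ _ _ _ 51 _], head=4, tail=5, size=1
read(): buf=[_ _ _ _ _ _], head=5, tail=5, size=0
write(80): buf=[_ _ _ _ _ 80], head=5, tail=0, size=1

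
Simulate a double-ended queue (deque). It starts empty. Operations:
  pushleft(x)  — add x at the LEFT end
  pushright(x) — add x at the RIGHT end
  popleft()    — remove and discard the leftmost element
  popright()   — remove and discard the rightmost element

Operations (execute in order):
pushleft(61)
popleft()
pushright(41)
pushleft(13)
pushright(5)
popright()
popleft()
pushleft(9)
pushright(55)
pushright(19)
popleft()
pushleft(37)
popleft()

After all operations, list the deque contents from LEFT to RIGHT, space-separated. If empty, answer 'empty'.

pushleft(61): [61]
popleft(): []
pushright(41): [41]
pushleft(13): [13, 41]
pushright(5): [13, 41, 5]
popright(): [13, 41]
popleft(): [41]
pushleft(9): [9, 41]
pushright(55): [9, 41, 55]
pushright(19): [9, 41, 55, 19]
popleft(): [41, 55, 19]
pushleft(37): [37, 41, 55, 19]
popleft(): [41, 55, 19]

Answer: 41 55 19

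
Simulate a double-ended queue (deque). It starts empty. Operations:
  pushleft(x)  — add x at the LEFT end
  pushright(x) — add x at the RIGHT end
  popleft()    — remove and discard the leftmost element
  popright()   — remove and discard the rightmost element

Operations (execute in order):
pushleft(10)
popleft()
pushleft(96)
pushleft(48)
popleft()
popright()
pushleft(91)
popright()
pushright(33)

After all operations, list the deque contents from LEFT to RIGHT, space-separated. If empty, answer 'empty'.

Answer: 33

Derivation:
pushleft(10): [10]
popleft(): []
pushleft(96): [96]
pushleft(48): [48, 96]
popleft(): [96]
popright(): []
pushleft(91): [91]
popright(): []
pushright(33): [33]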